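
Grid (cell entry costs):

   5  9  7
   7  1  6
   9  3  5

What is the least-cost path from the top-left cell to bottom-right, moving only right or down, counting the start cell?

Take r0c0 -> r1c0 -> r1c1 -> r2c1 -> r2c2 for a total of 5 + 7 + 1 + 3 + 5 = 21.

21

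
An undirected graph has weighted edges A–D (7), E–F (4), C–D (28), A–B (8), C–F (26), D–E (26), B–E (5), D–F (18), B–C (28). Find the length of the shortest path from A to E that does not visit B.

Paths from A to E avoiding B:
A -> D -> F -> E: 7 + 18 + 4 = 29
A -> D -> C -> F -> E: 7 + 28 + 26 + 4 = 65
A -> D -> E: 7 + 26 = 33
Shortest: 29.

29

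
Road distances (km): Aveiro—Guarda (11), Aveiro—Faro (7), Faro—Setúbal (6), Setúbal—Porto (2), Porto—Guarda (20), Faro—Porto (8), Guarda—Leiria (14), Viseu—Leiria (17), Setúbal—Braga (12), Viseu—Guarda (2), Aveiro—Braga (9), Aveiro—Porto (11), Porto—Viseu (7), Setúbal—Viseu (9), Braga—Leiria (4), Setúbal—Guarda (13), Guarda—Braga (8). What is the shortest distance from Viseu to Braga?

Some routes from Viseu to Braga:
Viseu - Guarda - Braga: 2 + 8 = 10
Viseu - Setúbal - Braga: 9 + 12 = 21
Viseu - Guarda - Leiria - Braga: 2 + 14 + 4 = 20
Best route has total 10 km.

10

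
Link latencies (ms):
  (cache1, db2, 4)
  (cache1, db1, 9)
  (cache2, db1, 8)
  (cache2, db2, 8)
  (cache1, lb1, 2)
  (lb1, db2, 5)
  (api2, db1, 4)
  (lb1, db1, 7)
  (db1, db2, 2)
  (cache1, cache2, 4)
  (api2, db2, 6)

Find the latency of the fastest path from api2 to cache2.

Some routes from api2 to cache2:
api2 -> db1 -> db2 -> cache2: 4 + 2 + 8 = 14
api2 -> db1 -> cache2: 4 + 8 = 12
api2 -> db2 -> cache2: 6 + 8 = 14
api2 -> db2 -> cache1 -> cache2: 6 + 4 + 4 = 14
api2 -> db1 -> db2 -> cache1 -> cache2: 4 + 2 + 4 + 4 = 14
The minimum is 12 ms.

12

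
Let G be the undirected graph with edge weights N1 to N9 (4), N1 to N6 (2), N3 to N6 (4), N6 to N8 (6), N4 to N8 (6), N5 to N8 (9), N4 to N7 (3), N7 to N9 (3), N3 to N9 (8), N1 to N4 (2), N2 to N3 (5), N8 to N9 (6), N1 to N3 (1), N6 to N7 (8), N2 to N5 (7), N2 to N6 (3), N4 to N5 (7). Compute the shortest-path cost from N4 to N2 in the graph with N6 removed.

Some routes from N4 to N2 avoiding N6:
N4 → N1 → N9 → N3 → N2: 2 + 4 + 8 + 5 = 19
N4 → N1 → N3 → N2: 2 + 1 + 5 = 8
N4 → N7 → N9 → N3 → N2: 3 + 3 + 8 + 5 = 19
N4 → N7 → N9 → N1 → N3 → N2: 3 + 3 + 4 + 1 + 5 = 16
N4 → N8 → N9 → N1 → N3 → N2: 6 + 6 + 4 + 1 + 5 = 22
N4 → N5 → N2: 7 + 7 = 14
Best route has total 8.

8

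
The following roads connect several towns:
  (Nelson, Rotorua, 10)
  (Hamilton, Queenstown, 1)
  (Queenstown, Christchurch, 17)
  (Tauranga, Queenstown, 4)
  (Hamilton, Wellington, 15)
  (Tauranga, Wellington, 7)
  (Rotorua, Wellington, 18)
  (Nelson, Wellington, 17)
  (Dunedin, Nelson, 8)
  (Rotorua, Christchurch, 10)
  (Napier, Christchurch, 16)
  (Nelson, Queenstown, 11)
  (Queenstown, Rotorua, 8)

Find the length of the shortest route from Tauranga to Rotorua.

12

Some routes from Tauranga to Rotorua:
Tauranga → Queenstown → Rotorua: 4 + 8 = 12
Tauranga → Wellington → Hamilton → Queenstown → Rotorua: 7 + 15 + 1 + 8 = 31
Tauranga → Queenstown → Christchurch → Rotorua: 4 + 17 + 10 = 31
Tauranga → Queenstown → Nelson → Rotorua: 4 + 11 + 10 = 25
Tauranga → Wellington → Rotorua: 7 + 18 = 25
Best route has total 12.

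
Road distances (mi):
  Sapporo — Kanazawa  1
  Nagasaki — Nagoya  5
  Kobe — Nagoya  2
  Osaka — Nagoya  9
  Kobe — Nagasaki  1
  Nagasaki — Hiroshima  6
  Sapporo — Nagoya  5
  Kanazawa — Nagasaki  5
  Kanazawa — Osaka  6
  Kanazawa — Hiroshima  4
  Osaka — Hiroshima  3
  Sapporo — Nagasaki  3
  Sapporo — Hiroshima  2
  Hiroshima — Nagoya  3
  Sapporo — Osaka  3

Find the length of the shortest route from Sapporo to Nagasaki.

Checking several routes:
Sapporo → Hiroshima → Nagasaki: 2 + 6 = 8
Sapporo → Nagoya → Kobe → Nagasaki: 5 + 2 + 1 = 8
Sapporo → Nagasaki: 3
Sapporo → Kanazawa → Nagasaki: 1 + 5 = 6
Sapporo → Hiroshima → Nagoya → Kobe → Nagasaki: 2 + 3 + 2 + 1 = 8
Best route has total 3 mi.

3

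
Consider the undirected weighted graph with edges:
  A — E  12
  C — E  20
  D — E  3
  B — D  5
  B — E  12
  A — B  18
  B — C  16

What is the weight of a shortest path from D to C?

21

A few of the D→C routes:
D → E → C: 3 + 20 = 23
D → B → E → C: 5 + 12 + 20 = 37
D → B → C: 5 + 16 = 21
D → E → B → C: 3 + 12 + 16 = 31
Shortest: 21.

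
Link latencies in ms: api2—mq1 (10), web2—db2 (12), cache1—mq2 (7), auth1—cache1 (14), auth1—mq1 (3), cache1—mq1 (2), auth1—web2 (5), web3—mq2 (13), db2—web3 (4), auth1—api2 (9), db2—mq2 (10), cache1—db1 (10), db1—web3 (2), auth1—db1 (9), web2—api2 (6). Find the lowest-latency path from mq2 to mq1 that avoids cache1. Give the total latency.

Some routes from mq2 to mq1 avoiding cache1:
mq2 - db2 - web2 - api2 - auth1 - mq1: 10 + 12 + 6 + 9 + 3 = 40
mq2 - web3 - db1 - auth1 - mq1: 13 + 2 + 9 + 3 = 27
mq2 - web3 - db2 - web2 - auth1 - mq1: 13 + 4 + 12 + 5 + 3 = 37
mq2 - db2 - web3 - db1 - auth1 - mq1: 10 + 4 + 2 + 9 + 3 = 28
mq2 - db2 - web2 - auth1 - mq1: 10 + 12 + 5 + 3 = 30
mq2 - db2 - web2 - api2 - mq1: 10 + 12 + 6 + 10 = 38
Best route has total 27 ms.

27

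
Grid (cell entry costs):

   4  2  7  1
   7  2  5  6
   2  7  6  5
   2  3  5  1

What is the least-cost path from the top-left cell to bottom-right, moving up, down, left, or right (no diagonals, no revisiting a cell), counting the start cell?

24

One optimal route is [0,0] -> [0,1] -> [1,1] -> [2,1] -> [3,1] -> [3,2] -> [3,3].
Its cost is 4 + 2 + 2 + 7 + 3 + 5 + 1 = 24.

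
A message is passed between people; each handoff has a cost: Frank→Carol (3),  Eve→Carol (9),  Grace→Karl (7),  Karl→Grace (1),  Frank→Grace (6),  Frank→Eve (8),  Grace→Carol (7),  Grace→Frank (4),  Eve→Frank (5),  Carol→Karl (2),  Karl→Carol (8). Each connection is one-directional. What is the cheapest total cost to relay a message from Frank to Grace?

6

Candidate routes:
Frank → Grace: 6
Frank → Eve → Carol → Karl → Grace: 8 + 9 + 2 + 1 = 20
Frank → Carol → Karl → Grace: 3 + 2 + 1 = 6
Shortest: 6.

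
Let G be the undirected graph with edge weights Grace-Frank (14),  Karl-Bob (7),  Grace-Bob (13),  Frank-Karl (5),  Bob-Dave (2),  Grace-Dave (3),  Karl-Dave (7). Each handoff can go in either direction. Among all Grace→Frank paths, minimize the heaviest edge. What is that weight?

7

Some routes from Grace to Frank:
Grace -> Bob -> Dave -> Karl -> Frank: max(13, 2, 7, 5) = 13
Grace -> Bob -> Karl -> Frank: max(13, 7, 5) = 13
Grace -> Dave -> Bob -> Karl -> Frank: max(3, 2, 7, 5) = 7
Grace -> Dave -> Karl -> Frank: max(3, 7, 5) = 7
Smallest bottleneck: 7.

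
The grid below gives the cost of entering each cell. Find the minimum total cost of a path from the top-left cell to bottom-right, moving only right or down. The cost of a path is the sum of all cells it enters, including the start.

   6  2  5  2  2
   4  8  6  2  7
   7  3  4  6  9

32

Cheapest: [0,0]→[0,1]→[0,2]→[0,3]→[1,3]→[2,3]→[2,4]
  6 + 2 + 5 + 2 + 2 + 6 + 9 = 32
(Top row then right column would cost 33.)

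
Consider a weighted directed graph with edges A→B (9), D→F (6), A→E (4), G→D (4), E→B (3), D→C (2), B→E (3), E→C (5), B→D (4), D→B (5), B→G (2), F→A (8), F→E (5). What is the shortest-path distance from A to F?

17

Comparing a few candidate routes:
A → E → B → G → D → F: 4 + 3 + 2 + 4 + 6 = 19
A → E → B → D → F: 4 + 3 + 4 + 6 = 17
A → B → D → F: 9 + 4 + 6 = 19
Shortest: 17.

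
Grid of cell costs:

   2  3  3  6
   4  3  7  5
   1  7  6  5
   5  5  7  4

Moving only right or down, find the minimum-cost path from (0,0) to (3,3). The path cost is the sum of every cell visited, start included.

28

One optimal route is r0c0 -> r0c1 -> r0c2 -> r0c3 -> r1c3 -> r2c3 -> r3c3.
Its cost is 2 + 3 + 3 + 6 + 5 + 5 + 4 = 28.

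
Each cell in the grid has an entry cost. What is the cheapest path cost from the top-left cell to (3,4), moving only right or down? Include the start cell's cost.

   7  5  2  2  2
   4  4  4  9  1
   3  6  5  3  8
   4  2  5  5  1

28

One optimal route is [0,0] -> [0,1] -> [0,2] -> [0,3] -> [0,4] -> [1,4] -> [2,4] -> [3,4].
Its cost is 7 + 5 + 2 + 2 + 2 + 1 + 8 + 1 = 28.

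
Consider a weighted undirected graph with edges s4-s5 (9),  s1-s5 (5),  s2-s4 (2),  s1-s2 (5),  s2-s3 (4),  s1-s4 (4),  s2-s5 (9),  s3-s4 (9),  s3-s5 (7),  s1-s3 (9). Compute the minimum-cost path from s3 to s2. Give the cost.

4

Some routes from s3 to s2:
s3-s1-s2: 9 + 5 = 14
s3-s1-s4-s2: 9 + 4 + 2 = 15
s3-s4-s2: 9 + 2 = 11
s3-s2: 4
The minimum is 4.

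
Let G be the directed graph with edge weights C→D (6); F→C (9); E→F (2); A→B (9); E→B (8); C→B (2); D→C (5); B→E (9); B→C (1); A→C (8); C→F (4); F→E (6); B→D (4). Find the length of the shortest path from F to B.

11

Routes from F to B:
F -> E -> B: 6 + 8 = 14
F -> C -> B: 9 + 2 = 11
The minimum is 11.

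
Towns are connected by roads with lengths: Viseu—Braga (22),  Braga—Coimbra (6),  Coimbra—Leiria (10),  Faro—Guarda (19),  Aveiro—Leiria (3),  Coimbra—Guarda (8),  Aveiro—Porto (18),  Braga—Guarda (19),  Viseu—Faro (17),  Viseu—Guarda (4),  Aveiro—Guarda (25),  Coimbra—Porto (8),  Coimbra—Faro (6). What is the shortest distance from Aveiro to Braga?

19

Comparing a few candidate routes:
Aveiro - Guarda - Coimbra - Braga: 25 + 8 + 6 = 39
Aveiro - Leiria - Coimbra - Braga: 3 + 10 + 6 = 19
Aveiro - Porto - Coimbra - Braga: 18 + 8 + 6 = 32
Shortest: 19.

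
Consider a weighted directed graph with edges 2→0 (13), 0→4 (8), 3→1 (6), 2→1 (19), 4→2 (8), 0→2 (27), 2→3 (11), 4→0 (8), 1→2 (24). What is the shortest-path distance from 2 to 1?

Routes from 2 to 1:
2-3-1: 11 + 6 = 17
2-1: 19
Shortest: 17.

17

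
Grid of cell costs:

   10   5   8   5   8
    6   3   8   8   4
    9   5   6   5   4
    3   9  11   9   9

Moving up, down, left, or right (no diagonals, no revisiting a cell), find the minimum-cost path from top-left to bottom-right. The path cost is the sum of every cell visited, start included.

47

One optimal route is r0c0 r0c1 r1c1 r2c1 r2c2 r2c3 r2c4 r3c4.
Its cost is 10 + 5 + 3 + 5 + 6 + 5 + 4 + 9 = 47.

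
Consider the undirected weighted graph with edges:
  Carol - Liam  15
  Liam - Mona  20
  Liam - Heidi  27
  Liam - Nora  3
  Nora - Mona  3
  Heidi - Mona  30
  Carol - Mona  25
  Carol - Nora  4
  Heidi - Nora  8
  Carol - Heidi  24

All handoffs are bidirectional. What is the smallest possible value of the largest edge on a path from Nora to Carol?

4

A few of the Nora→Carol routes:
Nora→Liam→Carol: max(3, 15) = 15
Nora→Heidi→Carol: max(8, 24) = 24
Nora→Mona→Liam→Carol: max(3, 20, 15) = 20
Nora→Carol: max(4) = 4
Best route has worst link 4.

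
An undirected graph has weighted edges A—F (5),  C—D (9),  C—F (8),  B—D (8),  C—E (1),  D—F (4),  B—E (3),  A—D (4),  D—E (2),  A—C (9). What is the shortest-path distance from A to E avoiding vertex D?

Paths from A to E avoiding D:
A - C - E: 9 + 1 = 10
A - F - C - E: 5 + 8 + 1 = 14
Shortest: 10.

10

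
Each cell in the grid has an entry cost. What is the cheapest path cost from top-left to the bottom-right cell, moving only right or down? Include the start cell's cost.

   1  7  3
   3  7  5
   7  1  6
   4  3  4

Cheapest: [0,0] → [1,0] → [1,1] → [2,1] → [3,1] → [3,2]
  1 + 3 + 7 + 1 + 3 + 4 = 19

19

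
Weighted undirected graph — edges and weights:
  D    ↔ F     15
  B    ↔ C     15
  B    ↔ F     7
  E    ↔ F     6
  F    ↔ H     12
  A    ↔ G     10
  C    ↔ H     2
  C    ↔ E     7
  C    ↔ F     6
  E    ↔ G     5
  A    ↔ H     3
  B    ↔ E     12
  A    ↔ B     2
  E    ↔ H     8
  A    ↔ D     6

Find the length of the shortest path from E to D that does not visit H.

Some routes from E to D avoiding H:
E -> B -> A -> D: 12 + 2 + 6 = 20
E -> F -> D: 6 + 15 = 21
E -> G -> A -> D: 5 + 10 + 6 = 21
E -> C -> F -> D: 7 + 6 + 15 = 28
E -> F -> B -> A -> D: 6 + 7 + 2 + 6 = 21
Best route has total 20.

20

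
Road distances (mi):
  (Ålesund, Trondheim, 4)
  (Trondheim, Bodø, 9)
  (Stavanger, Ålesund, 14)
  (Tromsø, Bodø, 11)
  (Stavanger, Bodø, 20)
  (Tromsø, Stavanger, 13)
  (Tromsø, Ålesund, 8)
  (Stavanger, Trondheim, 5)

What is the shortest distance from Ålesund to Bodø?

13

Comparing a few candidate routes:
Ålesund-Tromsø-Bodø: 8 + 11 = 19
Ålesund-Stavanger-Trondheim-Bodø: 14 + 5 + 9 = 28
Ålesund-Trondheim-Bodø: 4 + 9 = 13
Best route has total 13 mi.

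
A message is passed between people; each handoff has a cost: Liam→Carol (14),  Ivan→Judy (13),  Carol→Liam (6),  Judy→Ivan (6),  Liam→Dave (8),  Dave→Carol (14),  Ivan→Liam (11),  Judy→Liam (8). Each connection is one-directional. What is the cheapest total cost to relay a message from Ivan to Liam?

11

Paths from Ivan to Liam:
Ivan - Judy - Liam: 13 + 8 = 21
Ivan - Liam: 11
Shortest: 11.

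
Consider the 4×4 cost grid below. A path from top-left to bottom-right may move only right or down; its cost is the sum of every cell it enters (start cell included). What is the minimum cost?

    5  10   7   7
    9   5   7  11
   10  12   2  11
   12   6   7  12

47

Take (0,0)→(1,0)→(1,1)→(1,2)→(2,2)→(3,2)→(3,3) for a total of 5 + 9 + 5 + 7 + 2 + 7 + 12 = 47.
For comparison, the top-then-right route costs 63.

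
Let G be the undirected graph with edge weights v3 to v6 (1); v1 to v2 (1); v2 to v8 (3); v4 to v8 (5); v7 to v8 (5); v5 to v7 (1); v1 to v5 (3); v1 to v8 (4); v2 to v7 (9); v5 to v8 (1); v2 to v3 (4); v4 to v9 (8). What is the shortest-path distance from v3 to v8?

Some routes from v3 to v8:
v3 -> v2 -> v8: 4 + 3 = 7
v3 -> v2 -> v7 -> v5 -> v8: 4 + 9 + 1 + 1 = 15
v3 -> v2 -> v1 -> v5 -> v8: 4 + 1 + 3 + 1 = 9
v3 -> v2 -> v1 -> v8: 4 + 1 + 4 = 9
v3 -> v2 -> v1 -> v5 -> v7 -> v8: 4 + 1 + 3 + 1 + 5 = 14
Shortest: 7.

7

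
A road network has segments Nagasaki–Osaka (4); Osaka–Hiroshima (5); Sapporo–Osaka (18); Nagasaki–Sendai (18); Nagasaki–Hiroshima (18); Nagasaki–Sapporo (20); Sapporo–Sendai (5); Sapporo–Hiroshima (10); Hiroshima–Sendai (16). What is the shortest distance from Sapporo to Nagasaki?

19

A few of the Sapporo→Nagasaki routes:
Sapporo→Hiroshima→Nagasaki: 10 + 18 = 28
Sapporo→Sendai→Hiroshima→Osaka→Nagasaki: 5 + 16 + 5 + 4 = 30
Sapporo→Nagasaki: 20
Sapporo→Hiroshima→Osaka→Nagasaki: 10 + 5 + 4 = 19
Sapporo→Osaka→Nagasaki: 18 + 4 = 22
Sapporo→Sendai→Nagasaki: 5 + 18 = 23
The minimum is 19.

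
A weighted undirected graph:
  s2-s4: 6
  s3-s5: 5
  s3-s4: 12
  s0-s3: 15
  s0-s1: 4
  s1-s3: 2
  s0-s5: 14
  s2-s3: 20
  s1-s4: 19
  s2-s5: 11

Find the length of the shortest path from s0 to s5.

11

Checking several routes:
s0 → s1 → s3 → s5: 4 + 2 + 5 = 11
s0 → s5: 14
s0 → s1 → s3 → s4 → s2 → s5: 4 + 2 + 12 + 6 + 11 = 35
s0 → s3 → s5: 15 + 5 = 20
Best route has total 11.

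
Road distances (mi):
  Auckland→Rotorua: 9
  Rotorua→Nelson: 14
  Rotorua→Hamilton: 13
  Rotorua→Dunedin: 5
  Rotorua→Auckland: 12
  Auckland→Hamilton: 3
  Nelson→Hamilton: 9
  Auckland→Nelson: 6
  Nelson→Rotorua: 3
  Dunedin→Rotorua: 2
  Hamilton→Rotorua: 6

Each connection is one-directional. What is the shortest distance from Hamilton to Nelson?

Routes from Hamilton to Nelson:
Hamilton -> Rotorua -> Nelson: 6 + 14 = 20
Hamilton -> Rotorua -> Auckland -> Nelson: 6 + 12 + 6 = 24
The minimum is 20 mi.

20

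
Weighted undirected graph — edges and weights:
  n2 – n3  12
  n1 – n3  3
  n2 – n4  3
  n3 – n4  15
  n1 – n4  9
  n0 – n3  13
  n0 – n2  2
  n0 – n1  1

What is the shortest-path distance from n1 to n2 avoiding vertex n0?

Some routes from n1 to n2 avoiding n0:
n1 → n3 → n2: 3 + 12 = 15
n1 → n4 → n2: 9 + 3 = 12
n1 → n3 → n4 → n2: 3 + 15 + 3 = 21
Shortest: 12.

12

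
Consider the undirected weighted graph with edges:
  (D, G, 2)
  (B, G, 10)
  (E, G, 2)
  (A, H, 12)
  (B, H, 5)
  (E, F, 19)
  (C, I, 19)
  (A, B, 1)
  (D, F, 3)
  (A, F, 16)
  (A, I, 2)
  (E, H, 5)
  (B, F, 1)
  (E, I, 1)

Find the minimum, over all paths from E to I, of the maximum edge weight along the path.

1

A few of the E→I routes:
E - G - B - A - I: max(2, 10, 1, 2) = 10
E - H - B - A - I: max(5, 5, 1, 2) = 5
E - I: max(1) = 1
E - G - D - F - B - H - A - I: max(2, 2, 3, 1, 5, 12, 2) = 12
E - G - D - F - B - A - I: max(2, 2, 3, 1, 1, 2) = 3
Best route has worst link 1.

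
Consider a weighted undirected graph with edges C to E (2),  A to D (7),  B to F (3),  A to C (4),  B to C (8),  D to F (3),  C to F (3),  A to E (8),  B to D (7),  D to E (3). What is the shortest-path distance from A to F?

7

A few of the A→F routes:
A -> C -> E -> D -> F: 4 + 2 + 3 + 3 = 12
A -> E -> C -> F: 8 + 2 + 3 = 13
A -> E -> D -> F: 8 + 3 + 3 = 14
A -> C -> F: 4 + 3 = 7
A -> D -> F: 7 + 3 = 10
Shortest: 7.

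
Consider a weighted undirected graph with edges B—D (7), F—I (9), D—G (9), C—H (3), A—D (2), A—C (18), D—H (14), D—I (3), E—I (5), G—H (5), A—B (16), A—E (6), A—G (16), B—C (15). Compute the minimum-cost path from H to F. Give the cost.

Comparing a few candidate routes:
H → C → A → D → I → F: 3 + 18 + 2 + 3 + 9 = 35
H → G → D → I → F: 5 + 9 + 3 + 9 = 26
H → D → I → F: 14 + 3 + 9 = 26
H → G → A → D → I → F: 5 + 16 + 2 + 3 + 9 = 35
H → G → D → A → E → I → F: 5 + 9 + 2 + 6 + 5 + 9 = 36
Best route has total 26.

26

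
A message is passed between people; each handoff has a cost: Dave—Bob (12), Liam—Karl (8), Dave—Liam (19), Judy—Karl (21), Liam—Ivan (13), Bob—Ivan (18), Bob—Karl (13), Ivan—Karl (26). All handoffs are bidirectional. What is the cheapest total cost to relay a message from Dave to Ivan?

Candidate routes:
Dave→Liam→Karl→Ivan: 19 + 8 + 26 = 53
Dave→Bob→Karl→Liam→Ivan: 12 + 13 + 8 + 13 = 46
Dave→Liam→Karl→Bob→Ivan: 19 + 8 + 13 + 18 = 58
Dave→Liam→Ivan: 19 + 13 = 32
Dave→Bob→Karl→Ivan: 12 + 13 + 26 = 51
Dave→Bob→Ivan: 12 + 18 = 30
Shortest: 30.

30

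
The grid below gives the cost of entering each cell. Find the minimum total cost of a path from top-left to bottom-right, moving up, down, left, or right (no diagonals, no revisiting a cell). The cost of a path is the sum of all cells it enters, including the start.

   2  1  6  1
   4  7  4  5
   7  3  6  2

17

Best path: r0c0→r0c1→r0c2→r0c3→r1c3→r2c3
Cost: 2 + 1 + 6 + 1 + 5 + 2 = 17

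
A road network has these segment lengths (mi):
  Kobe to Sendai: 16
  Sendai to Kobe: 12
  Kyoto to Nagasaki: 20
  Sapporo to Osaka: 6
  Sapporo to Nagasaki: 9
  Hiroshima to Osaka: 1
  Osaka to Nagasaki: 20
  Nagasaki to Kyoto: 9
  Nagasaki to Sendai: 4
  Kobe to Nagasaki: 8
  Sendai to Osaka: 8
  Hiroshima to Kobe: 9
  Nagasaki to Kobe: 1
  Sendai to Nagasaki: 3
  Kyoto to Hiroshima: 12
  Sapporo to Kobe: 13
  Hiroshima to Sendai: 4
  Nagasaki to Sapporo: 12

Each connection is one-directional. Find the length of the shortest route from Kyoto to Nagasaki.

A few of the Kyoto→Nagasaki routes:
Kyoto-Hiroshima-Kobe-Nagasaki: 12 + 9 + 8 = 29
Kyoto-Hiroshima-Kobe-Sendai-Nagasaki: 12 + 9 + 16 + 3 = 40
Kyoto-Nagasaki: 20
Kyoto-Hiroshima-Osaka-Nagasaki: 12 + 1 + 20 = 33
Kyoto-Hiroshima-Sendai-Nagasaki: 12 + 4 + 3 = 19
Kyoto-Hiroshima-Sendai-Kobe-Nagasaki: 12 + 4 + 12 + 8 = 36
Best route has total 19 mi.

19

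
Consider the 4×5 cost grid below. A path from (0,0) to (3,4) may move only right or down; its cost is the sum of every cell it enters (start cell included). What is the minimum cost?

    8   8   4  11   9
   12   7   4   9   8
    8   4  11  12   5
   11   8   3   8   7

Path r0c0→r0c1→r0c2→r1c2→r1c3→r1c4→r2c4→r3c4: 8 + 8 + 4 + 4 + 9 + 8 + 5 + 7 = 53.
For comparison, the top-then-right route costs 60.

53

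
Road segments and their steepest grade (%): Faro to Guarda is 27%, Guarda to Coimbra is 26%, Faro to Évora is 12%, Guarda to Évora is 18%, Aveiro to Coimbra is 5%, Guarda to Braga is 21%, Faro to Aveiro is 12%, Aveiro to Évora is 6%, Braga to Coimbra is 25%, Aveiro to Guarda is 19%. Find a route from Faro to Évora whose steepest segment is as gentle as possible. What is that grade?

12

Some routes from Faro to Évora:
Faro-Évora: max(12) = 12
Faro-Aveiro-Évora: max(12, 6) = 12
Faro-Aveiro-Coimbra-Braga-Guarda-Évora: max(12, 5, 25, 21, 18) = 25
Faro-Aveiro-Guarda-Évora: max(12, 19, 18) = 19
Best route has worst link 12%.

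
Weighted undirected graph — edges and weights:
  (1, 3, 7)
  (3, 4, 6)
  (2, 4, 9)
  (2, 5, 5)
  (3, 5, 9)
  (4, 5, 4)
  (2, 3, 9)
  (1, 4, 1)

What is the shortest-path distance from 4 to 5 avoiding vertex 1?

Candidate routes:
4→2→3→5: 9 + 9 + 9 = 27
4→3→5: 6 + 9 = 15
4→3→2→5: 6 + 9 + 5 = 20
4→5: 4
4→2→5: 9 + 5 = 14
Shortest: 4.

4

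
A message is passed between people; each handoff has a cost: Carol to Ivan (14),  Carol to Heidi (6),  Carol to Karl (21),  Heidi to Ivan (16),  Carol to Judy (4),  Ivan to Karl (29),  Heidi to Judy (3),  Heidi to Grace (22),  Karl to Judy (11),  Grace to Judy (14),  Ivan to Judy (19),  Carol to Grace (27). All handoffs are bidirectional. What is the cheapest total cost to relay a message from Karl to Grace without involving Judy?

48

A few of the Karl→Grace routes:
Karl→Carol→Heidi→Grace: 21 + 6 + 22 = 49
Karl→Carol→Grace: 21 + 27 = 48
Karl→Ivan→Heidi→Grace: 29 + 16 + 22 = 67
Best route has total 48.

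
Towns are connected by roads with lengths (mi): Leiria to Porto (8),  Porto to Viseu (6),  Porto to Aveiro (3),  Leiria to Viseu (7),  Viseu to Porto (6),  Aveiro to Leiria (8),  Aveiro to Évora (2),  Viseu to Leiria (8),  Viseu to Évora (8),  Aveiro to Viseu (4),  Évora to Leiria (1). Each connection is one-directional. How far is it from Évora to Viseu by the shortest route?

Routes from Évora to Viseu:
Évora→Leiria→Porto→Aveiro→Viseu: 1 + 8 + 3 + 4 = 16
Évora→Leiria→Porto→Viseu: 1 + 8 + 6 = 15
Évora→Leiria→Viseu: 1 + 7 = 8
The minimum is 8 mi.

8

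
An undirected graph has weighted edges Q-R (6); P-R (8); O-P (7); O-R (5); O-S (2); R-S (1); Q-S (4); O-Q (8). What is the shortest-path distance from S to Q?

Checking several routes:
S - R - Q: 1 + 6 = 7
S - Q: 4
S - O - Q: 2 + 8 = 10
Shortest: 4.

4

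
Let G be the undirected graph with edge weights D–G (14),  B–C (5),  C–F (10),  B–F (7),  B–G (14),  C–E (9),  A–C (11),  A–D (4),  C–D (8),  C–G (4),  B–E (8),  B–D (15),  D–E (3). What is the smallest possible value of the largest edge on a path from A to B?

Checking several routes:
A -> D -> E -> C -> B: max(4, 3, 9, 5) = 9
A -> D -> C -> B: max(4, 8, 5) = 8
A -> D -> C -> E -> B: max(4, 8, 9, 8) = 9
A -> D -> E -> B: max(4, 3, 8) = 8
Smallest bottleneck: 8.

8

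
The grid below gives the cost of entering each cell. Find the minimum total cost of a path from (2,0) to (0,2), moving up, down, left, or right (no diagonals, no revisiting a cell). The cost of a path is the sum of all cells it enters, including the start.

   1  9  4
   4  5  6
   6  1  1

18

Cheapest: [2,0] [2,1] [2,2] [1,2] [0,2]
  6 + 1 + 1 + 6 + 4 = 18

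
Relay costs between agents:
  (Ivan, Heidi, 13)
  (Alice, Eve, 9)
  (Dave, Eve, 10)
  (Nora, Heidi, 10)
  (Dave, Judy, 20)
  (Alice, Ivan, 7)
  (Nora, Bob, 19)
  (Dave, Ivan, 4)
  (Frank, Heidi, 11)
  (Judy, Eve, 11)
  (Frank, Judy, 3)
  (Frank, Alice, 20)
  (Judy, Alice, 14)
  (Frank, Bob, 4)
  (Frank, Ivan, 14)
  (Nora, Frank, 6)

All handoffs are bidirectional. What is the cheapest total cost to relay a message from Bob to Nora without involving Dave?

10

Checking several routes:
Bob - Frank - Ivan - Heidi - Nora: 4 + 14 + 13 + 10 = 41
Bob - Nora: 19
Bob - Frank - Nora: 4 + 6 = 10
Bob - Frank - Judy - Alice - Ivan - Heidi - Nora: 4 + 3 + 14 + 7 + 13 + 10 = 51
Bob - Frank - Heidi - Nora: 4 + 11 + 10 = 25
The minimum is 10.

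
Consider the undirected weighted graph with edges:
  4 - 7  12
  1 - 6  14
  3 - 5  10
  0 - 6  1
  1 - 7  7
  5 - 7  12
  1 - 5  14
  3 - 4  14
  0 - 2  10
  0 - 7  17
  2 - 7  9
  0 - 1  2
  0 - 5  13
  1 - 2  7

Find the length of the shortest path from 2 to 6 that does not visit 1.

Candidate routes:
2 -> 7 -> 5 -> 0 -> 6: 9 + 12 + 13 + 1 = 35
2 -> 7 -> 0 -> 6: 9 + 17 + 1 = 27
2 -> 0 -> 6: 10 + 1 = 11
2 -> 7 -> 4 -> 3 -> 5 -> 0 -> 6: 9 + 12 + 14 + 10 + 13 + 1 = 59
Best route has total 11.

11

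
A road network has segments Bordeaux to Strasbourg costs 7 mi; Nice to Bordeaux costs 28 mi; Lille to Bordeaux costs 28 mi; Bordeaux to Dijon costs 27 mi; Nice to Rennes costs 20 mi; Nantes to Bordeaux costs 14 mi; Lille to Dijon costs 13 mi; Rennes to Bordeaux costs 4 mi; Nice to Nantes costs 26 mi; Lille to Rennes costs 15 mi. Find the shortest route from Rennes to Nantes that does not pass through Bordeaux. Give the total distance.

Paths from Rennes to Nantes avoiding Bordeaux:
Rennes -> Nice -> Nantes: 20 + 26 = 46
Best route has total 46 mi.

46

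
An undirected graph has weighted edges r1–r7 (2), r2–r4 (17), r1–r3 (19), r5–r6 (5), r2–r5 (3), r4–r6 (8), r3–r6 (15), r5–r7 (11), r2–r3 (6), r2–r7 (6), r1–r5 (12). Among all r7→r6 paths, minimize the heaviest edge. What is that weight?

Comparing a few candidate routes:
r7 - r5 - r6: max(11, 5) = 11
r7 - r1 - r5 - r2 - r3 - r6: max(2, 12, 3, 6, 15) = 15
r7 - r1 - r5 - r6: max(2, 12, 5) = 12
r7 - r2 - r5 - r6: max(6, 3, 5) = 6
r7 - r2 - r3 - r6: max(6, 6, 15) = 15
Best route has worst link 6.

6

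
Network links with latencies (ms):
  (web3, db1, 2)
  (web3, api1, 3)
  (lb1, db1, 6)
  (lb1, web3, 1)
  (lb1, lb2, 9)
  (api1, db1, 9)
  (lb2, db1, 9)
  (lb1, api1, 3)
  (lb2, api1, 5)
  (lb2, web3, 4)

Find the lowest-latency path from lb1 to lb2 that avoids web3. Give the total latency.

8

Routes from lb1 to lb2 avoiding web3:
lb1 - api1 - db1 - lb2: 3 + 9 + 9 = 21
lb1 - db1 - api1 - lb2: 6 + 9 + 5 = 20
lb1 - lb2: 9
lb1 - db1 - lb2: 6 + 9 = 15
lb1 - api1 - lb2: 3 + 5 = 8
The minimum is 8 ms.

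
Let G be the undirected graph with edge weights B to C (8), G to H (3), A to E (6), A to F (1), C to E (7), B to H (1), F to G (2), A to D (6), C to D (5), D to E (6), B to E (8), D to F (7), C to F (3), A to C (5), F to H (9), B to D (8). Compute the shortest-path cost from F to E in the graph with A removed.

Checking several routes:
F - C - E: 3 + 7 = 10
F - C - D - E: 3 + 5 + 6 = 14
F - D - E: 7 + 6 = 13
The minimum is 10.

10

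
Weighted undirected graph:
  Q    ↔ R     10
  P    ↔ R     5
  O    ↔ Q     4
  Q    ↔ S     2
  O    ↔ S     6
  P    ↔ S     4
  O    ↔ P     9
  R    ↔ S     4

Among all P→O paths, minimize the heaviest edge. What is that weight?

Some routes from P to O:
P → S → O: max(4, 6) = 6
P → O: max(9) = 9
P → R → S → O: max(5, 4, 6) = 6
P → S → Q → O: max(4, 2, 4) = 4
P → R → S → Q → O: max(5, 4, 2, 4) = 5
Smallest bottleneck: 4.

4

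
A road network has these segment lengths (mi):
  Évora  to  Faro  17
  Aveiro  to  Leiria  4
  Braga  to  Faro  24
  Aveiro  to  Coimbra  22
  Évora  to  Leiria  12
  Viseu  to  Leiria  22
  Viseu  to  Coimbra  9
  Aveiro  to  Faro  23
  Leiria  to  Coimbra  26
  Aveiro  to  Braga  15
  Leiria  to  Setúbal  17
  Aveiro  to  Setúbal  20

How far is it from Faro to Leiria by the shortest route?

Checking several routes:
Faro-Braga-Aveiro-Leiria: 24 + 15 + 4 = 43
Faro-Aveiro-Leiria: 23 + 4 = 27
Faro-Évora-Leiria: 17 + 12 = 29
Faro-Aveiro-Setúbal-Leiria: 23 + 20 + 17 = 60
Faro-Aveiro-Coimbra-Leiria: 23 + 22 + 26 = 71
Best route has total 27 mi.

27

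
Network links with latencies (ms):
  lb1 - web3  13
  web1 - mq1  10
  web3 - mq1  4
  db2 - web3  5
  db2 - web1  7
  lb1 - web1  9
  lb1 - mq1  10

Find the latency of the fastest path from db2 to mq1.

9

Some routes from db2 to mq1:
db2 → web1 → mq1: 7 + 10 = 17
db2 → web3 → lb1 → mq1: 5 + 13 + 10 = 28
db2 → web1 → lb1 → mq1: 7 + 9 + 10 = 26
db2 → web3 → mq1: 5 + 4 = 9
Shortest: 9 ms.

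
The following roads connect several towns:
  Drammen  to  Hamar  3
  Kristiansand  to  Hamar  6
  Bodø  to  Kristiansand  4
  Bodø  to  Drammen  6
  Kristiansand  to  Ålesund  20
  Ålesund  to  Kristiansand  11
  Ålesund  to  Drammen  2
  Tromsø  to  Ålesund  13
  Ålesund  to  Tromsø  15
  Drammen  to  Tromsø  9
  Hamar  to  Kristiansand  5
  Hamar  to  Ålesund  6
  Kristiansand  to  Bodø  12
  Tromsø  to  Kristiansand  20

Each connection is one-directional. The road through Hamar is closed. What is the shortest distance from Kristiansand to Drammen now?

Paths from Kristiansand to Drammen avoiding Hamar:
Kristiansand - Bodø - Drammen: 12 + 6 = 18
Kristiansand - Ålesund - Drammen: 20 + 2 = 22
The minimum is 18.

18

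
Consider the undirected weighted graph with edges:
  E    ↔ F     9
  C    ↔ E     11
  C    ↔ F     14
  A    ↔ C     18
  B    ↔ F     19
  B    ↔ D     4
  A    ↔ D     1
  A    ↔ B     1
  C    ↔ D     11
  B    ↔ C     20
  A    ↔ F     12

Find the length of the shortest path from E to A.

Some routes from E to A:
E -> C -> D -> B -> A: 11 + 11 + 4 + 1 = 27
E -> C -> D -> A: 11 + 11 + 1 = 23
E -> F -> A: 9 + 12 = 21
Best route has total 21.

21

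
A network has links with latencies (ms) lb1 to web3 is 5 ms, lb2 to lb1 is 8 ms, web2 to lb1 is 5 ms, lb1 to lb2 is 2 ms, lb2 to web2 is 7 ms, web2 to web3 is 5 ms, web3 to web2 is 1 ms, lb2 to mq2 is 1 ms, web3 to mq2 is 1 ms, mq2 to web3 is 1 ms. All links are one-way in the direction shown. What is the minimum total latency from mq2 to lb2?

Candidate routes:
mq2-web3-web2-lb1-lb2: 1 + 1 + 5 + 2 = 9
Best route has total 9 ms.

9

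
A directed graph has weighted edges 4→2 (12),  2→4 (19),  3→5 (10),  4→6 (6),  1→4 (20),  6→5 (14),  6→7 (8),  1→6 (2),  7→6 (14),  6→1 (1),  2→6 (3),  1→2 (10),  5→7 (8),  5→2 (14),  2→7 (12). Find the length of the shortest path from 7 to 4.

Paths from 7 to 4:
7 -> 6 -> 5 -> 2 -> 4: 14 + 14 + 14 + 19 = 61
7 -> 6 -> 1 -> 2 -> 4: 14 + 1 + 10 + 19 = 44
7 -> 6 -> 1 -> 4: 14 + 1 + 20 = 35
Shortest: 35.

35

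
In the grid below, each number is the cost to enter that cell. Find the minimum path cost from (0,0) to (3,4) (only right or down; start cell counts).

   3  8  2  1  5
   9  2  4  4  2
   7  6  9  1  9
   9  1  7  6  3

Cheapest: [0,0] -> [0,1] -> [0,2] -> [0,3] -> [1,3] -> [2,3] -> [3,3] -> [3,4]
  3 + 8 + 2 + 1 + 4 + 1 + 6 + 3 = 28

28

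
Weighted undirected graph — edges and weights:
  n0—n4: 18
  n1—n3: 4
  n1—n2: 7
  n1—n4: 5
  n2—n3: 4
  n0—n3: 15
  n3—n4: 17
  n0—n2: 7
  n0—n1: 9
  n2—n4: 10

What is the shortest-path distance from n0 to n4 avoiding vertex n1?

17

A few of the n0→n4 routes:
n0→n2→n4: 7 + 10 = 17
n0→n2→n3→n4: 7 + 4 + 17 = 28
n0→n4: 18
Shortest: 17.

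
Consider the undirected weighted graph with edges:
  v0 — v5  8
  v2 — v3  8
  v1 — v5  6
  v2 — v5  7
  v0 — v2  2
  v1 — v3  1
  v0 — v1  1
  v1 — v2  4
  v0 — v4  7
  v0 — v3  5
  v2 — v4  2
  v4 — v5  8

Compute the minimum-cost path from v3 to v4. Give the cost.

A few of the v3→v4 routes:
v3 -> v0 -> v2 -> v4: 5 + 2 + 2 = 9
v3 -> v1 -> v0 -> v2 -> v4: 1 + 1 + 2 + 2 = 6
v3 -> v1 -> v2 -> v4: 1 + 4 + 2 = 7
Best route has total 6.

6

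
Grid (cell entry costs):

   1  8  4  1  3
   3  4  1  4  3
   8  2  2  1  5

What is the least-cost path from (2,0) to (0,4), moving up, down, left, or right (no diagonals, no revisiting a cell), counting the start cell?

21

Take [2,0] -> [2,1] -> [2,2] -> [1,2] -> [0,2] -> [0,3] -> [0,4] for a total of 8 + 2 + 2 + 1 + 4 + 1 + 3 = 21.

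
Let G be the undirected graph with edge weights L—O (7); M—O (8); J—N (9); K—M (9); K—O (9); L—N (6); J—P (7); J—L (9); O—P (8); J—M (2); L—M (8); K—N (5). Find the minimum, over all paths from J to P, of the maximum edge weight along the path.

Comparing a few candidate routes:
J→M→L→O→P: max(2, 8, 7, 8) = 8
J→M→O→P: max(2, 8, 8) = 8
J→P: max(7) = 7
The minimum achievable maximum is 7.

7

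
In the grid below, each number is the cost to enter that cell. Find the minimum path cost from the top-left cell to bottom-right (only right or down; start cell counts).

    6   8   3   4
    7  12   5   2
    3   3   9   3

26

Cheapest: [0,0] → [0,1] → [0,2] → [0,3] → [1,3] → [2,3]
  6 + 8 + 3 + 4 + 2 + 3 = 26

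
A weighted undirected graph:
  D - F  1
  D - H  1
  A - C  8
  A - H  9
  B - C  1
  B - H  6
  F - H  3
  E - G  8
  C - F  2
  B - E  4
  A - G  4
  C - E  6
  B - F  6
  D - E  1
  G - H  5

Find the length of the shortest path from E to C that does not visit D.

A few of the E→C routes:
E→B→F→C: 4 + 6 + 2 = 12
E→C: 6
E→B→C: 4 + 1 = 5
E→B→H→F→C: 4 + 6 + 3 + 2 = 15
Best route has total 5.

5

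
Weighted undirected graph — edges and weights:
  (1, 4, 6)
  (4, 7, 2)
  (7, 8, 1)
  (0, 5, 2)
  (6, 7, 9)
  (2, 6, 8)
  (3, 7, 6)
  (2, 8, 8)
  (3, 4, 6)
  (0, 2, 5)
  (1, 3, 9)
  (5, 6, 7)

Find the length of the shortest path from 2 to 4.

11

A few of the 2→4 routes:
2 - 8 - 7 - 4: 8 + 1 + 2 = 11
2 - 6 - 7 - 3 - 4: 8 + 9 + 6 + 6 = 29
2 - 0 - 5 - 6 - 7 - 4: 5 + 2 + 7 + 9 + 2 = 25
2 - 6 - 7 - 4: 8 + 9 + 2 = 19
2 - 8 - 7 - 3 - 4: 8 + 1 + 6 + 6 = 21
Shortest: 11.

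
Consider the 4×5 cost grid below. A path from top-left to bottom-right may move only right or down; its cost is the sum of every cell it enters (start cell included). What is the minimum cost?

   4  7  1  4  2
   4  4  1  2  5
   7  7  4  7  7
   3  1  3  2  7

Path r0c0→r0c1→r0c2→r1c2→r2c2→r3c2→r3c3→r3c4: 4 + 7 + 1 + 1 + 4 + 3 + 2 + 7 = 29.
(Top row then right column would cost 37.)

29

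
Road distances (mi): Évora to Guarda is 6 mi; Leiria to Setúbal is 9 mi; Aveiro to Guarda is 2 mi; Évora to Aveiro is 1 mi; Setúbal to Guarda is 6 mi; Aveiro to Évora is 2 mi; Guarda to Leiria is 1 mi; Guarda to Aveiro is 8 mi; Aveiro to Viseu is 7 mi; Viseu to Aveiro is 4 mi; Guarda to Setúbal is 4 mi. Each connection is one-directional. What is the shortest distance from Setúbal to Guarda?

6

Paths from Setúbal to Guarda:
Setúbal - Guarda: 6
Best route has total 6 mi.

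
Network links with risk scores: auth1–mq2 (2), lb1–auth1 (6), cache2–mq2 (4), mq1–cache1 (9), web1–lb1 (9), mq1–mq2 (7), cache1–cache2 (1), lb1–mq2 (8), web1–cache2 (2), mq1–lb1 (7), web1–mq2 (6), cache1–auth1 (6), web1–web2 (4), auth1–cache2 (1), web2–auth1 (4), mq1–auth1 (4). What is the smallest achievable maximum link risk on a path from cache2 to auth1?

A few of the cache2→auth1 routes:
cache2 -> cache1 -> auth1: max(1, 6) = 6
cache2 -> mq2 -> web1 -> web2 -> auth1: max(4, 6, 4, 4) = 6
cache2 -> web1 -> web2 -> auth1: max(2, 4, 4) = 4
cache2 -> mq2 -> auth1: max(4, 2) = 4
cache2 -> auth1: max(1) = 1
cache2 -> web1 -> mq2 -> auth1: max(2, 6, 2) = 6
Smallest bottleneck: 1.

1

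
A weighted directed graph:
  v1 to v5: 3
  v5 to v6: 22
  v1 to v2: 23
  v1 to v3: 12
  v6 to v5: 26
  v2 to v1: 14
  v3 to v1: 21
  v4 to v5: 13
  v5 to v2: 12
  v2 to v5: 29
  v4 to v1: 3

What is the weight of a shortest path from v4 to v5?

6

Paths from v4 to v5:
v4 -> v5: 13
v4 -> v1 -> v2 -> v5: 3 + 23 + 29 = 55
v4 -> v1 -> v5: 3 + 3 = 6
Shortest: 6.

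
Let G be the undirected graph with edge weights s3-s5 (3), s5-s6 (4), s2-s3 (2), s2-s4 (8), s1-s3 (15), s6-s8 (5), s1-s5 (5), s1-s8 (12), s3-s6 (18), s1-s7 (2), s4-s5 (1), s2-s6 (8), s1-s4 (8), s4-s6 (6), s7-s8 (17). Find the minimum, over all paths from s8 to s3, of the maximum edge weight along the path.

5

Checking several routes:
s8 - s6 - s5 - s4 - s2 - s3: max(5, 4, 1, 8, 2) = 8
s8 - s6 - s4 - s5 - s3: max(5, 6, 1, 3) = 6
s8 - s6 - s5 - s3: max(5, 4, 3) = 5
The minimum achievable maximum is 5.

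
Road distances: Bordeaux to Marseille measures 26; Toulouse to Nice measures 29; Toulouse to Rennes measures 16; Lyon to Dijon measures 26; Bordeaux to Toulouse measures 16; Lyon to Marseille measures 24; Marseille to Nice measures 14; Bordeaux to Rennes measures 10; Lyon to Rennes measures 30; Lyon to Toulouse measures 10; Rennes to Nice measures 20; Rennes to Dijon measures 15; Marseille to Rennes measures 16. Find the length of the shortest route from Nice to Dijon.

Some routes from Nice to Dijon:
Nice-Marseille-Lyon-Dijon: 14 + 24 + 26 = 64
Nice-Marseille-Rennes-Dijon: 14 + 16 + 15 = 45
Nice-Toulouse-Lyon-Dijon: 29 + 10 + 26 = 65
Nice-Toulouse-Rennes-Dijon: 29 + 16 + 15 = 60
Nice-Rennes-Dijon: 20 + 15 = 35
Best route has total 35.

35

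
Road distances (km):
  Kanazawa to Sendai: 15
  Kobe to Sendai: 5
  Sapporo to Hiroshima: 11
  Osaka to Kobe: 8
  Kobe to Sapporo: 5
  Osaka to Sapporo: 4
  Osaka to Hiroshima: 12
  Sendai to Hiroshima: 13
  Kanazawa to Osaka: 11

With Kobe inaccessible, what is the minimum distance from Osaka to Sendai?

Routes from Osaka to Sendai avoiding Kobe:
Osaka - Kanazawa - Sendai: 11 + 15 = 26
Osaka - Hiroshima - Sendai: 12 + 13 = 25
Osaka - Sapporo - Hiroshima - Sendai: 4 + 11 + 13 = 28
Best route has total 25 km.

25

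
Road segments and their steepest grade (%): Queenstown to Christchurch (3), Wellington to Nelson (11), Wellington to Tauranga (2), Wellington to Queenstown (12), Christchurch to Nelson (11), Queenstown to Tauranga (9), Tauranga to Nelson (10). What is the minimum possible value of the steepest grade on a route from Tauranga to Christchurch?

9

Comparing a few candidate routes:
Tauranga-Wellington-Nelson-Christchurch: max(2, 11, 11) = 11
Tauranga-Queenstown-Christchurch: max(9, 3) = 9
Tauranga-Nelson-Christchurch: max(10, 11) = 11
Smallest bottleneck: 9%.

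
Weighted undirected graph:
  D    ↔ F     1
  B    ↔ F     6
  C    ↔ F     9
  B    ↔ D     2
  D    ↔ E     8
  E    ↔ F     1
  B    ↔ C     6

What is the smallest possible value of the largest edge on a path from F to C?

Comparing a few candidate routes:
F-E-D-B-C: max(1, 8, 2, 6) = 8
F-B-C: max(6, 6) = 6
F-D-B-C: max(1, 2, 6) = 6
Best route has worst link 6.

6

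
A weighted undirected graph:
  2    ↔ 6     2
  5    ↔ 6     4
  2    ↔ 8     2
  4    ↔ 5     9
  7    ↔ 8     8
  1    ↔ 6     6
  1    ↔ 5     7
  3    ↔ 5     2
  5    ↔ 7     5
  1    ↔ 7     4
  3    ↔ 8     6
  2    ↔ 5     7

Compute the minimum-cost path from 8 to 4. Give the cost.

Some routes from 8 to 4:
8 → 2 → 6 → 5 → 4: 2 + 2 + 4 + 9 = 17
8 → 3 → 5 → 4: 6 + 2 + 9 = 17
8 → 2 → 5 → 4: 2 + 7 + 9 = 18
Best route has total 17.

17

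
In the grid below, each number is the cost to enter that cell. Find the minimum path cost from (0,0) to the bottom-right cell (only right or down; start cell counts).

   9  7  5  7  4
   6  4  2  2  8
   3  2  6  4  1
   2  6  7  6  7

35

Best path: (0,0) (1,0) (1,1) (1,2) (1,3) (2,3) (2,4) (3,4)
Cost: 9 + 6 + 4 + 2 + 2 + 4 + 1 + 7 = 35
(Top row then right column would cost 48.)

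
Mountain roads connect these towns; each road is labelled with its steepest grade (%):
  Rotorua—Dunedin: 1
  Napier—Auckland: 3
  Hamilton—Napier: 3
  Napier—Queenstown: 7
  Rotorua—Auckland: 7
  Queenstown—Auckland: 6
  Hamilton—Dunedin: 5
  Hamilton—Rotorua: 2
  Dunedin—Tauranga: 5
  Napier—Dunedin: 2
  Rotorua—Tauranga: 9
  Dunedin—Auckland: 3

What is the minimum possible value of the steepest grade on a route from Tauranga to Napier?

A few of the Tauranga→Napier routes:
Tauranga-Dunedin-Auckland-Napier: max(5, 3, 3) = 5
Tauranga-Dunedin-Napier: max(5, 2) = 5
Tauranga-Dunedin-Hamilton-Napier: max(5, 5, 3) = 5
Tauranga-Dunedin-Rotorua-Hamilton-Napier: max(5, 1, 2, 3) = 5
The minimum achievable maximum is 5%.

5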